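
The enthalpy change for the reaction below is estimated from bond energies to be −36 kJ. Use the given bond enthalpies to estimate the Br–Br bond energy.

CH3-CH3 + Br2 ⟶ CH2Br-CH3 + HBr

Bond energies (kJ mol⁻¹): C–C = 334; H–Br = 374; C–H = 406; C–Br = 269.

Let D be the Br–Br bond energy.
Σ(broken) = 1×D + 1×334 + 6×406 = 2770 + D
Σ(formed) = 1×269 + 1×334 + 5×406 + 1×374 = 3007
ΔH = Σ(broken) − Σ(formed) = (2770 + D) − (3007) = −237 + D
Setting this equal to −36 kJ gives D = 201 kJ/mol.

D(Br–Br) ≈ 201 kJ/mol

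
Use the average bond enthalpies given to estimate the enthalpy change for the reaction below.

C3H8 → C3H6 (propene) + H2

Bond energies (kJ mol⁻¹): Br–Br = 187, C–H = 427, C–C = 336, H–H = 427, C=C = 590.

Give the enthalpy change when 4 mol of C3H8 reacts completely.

Bonds broken (reactants):
  C–C: 2 × 336 = 672
  C–H: 8 × 427 = 3416
  Σ(broken) = 4088 kJ
Bonds formed (products):
  C–C: 1 × 336 = 336
  C–H: 6 × 427 = 2562
  C=C: 1 × 590 = 590
  H–H: 1 × 427 = 427
  Σ(formed) = 3915 kJ
ΔH = Σ(broken) − Σ(formed) = 4088 − 3915 = +173 kJ
For 4× the reaction as written: 4 × (+173) = +692 kJ

ΔH = +692 kJ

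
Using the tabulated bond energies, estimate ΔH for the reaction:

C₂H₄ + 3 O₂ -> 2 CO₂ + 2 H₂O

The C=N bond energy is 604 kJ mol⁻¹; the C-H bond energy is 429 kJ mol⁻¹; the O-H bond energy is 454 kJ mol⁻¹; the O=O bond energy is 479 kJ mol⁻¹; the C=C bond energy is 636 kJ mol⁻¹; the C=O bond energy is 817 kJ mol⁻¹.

ΔH ≈ −1295 kJ

Bonds broken (reactants):
  C-H: 4 × 429 = 1716
  C=C: 1 × 636 = 636
  O=O: 3 × 479 = 1437
  Σ(broken) = 3789 kJ
Bonds formed (products):
  C=O: 4 × 817 = 3268
  O-H: 4 × 454 = 1816
  Σ(formed) = 5084 kJ
ΔH = Σ(broken) − Σ(formed) = 3789 − 5084 = −1295 kJ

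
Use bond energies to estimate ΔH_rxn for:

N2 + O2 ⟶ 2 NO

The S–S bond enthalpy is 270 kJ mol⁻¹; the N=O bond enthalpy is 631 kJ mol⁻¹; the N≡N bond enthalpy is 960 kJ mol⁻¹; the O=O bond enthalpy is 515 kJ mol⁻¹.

Bonds broken (reactants):
  N≡N: 1 × 960 = 960
  O=O: 1 × 515 = 515
  Σ(broken) = 1475 kJ
Bonds formed (products):
  N=O: 2 × 631 = 1262
  Σ(formed) = 1262 kJ
ΔH = Σ(broken) − Σ(formed) = 1475 − 1262 = +213 kJ

ΔH ≈ +213 kJ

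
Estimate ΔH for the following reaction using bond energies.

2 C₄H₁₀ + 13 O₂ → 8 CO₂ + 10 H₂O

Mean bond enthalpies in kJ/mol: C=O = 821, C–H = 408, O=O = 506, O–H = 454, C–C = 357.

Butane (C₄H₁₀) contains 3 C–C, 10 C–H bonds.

ΔH ≈ −5336 kJ

Bonds broken (reactants):
  C–C: 6 × 357 = 2142
  C–H: 20 × 408 = 8160
  O=O: 13 × 506 = 6578
  Σ(broken) = 16880 kJ
Bonds formed (products):
  C=O: 16 × 821 = 13136
  O–H: 20 × 454 = 9080
  Σ(formed) = 22216 kJ
ΔH = Σ(broken) − Σ(formed) = 16880 − 22216 = −5336 kJ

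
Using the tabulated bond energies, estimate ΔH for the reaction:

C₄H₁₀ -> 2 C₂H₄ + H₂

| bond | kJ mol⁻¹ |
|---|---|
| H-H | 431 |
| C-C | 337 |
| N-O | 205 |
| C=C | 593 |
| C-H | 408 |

ΔH ≈ +210 kJ

Bonds broken (reactants):
  C-C: 3 × 337 = 1011
  C-H: 10 × 408 = 4080
  Σ(broken) = 5091 kJ
Bonds formed (products):
  C-H: 8 × 408 = 3264
  C=C: 2 × 593 = 1186
  H-H: 1 × 431 = 431
  Σ(formed) = 4881 kJ
ΔH = Σ(broken) − Σ(formed) = 5091 − 4881 = +210 kJ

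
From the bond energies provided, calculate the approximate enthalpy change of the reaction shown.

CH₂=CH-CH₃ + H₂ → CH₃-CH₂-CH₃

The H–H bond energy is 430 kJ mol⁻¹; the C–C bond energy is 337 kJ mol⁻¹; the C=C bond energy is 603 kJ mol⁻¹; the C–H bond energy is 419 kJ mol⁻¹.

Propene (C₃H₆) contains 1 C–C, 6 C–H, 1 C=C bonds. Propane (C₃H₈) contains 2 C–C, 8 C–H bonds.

Bonds broken (reactants):
  C–C: 1 × 337 = 337
  C–H: 6 × 419 = 2514
  C=C: 1 × 603 = 603
  H–H: 1 × 430 = 430
  Σ(broken) = 3884 kJ
Bonds formed (products):
  C–C: 2 × 337 = 674
  C–H: 8 × 419 = 3352
  Σ(formed) = 4026 kJ
ΔH = Σ(broken) − Σ(formed) = 3884 − 4026 = −142 kJ

ΔH ≈ −142 kJ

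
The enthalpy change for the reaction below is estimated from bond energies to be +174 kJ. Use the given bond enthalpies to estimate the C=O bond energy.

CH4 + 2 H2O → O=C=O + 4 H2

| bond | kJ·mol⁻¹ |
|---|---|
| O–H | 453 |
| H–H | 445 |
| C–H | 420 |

Let D be the C=O bond energy.
Σ(broken) = 4×420 + 4×453 = 3492
Σ(formed) = 2×D + 4×445 = 1780 + 2D
ΔH = Σ(broken) − Σ(formed) = (3492) − (1780 + 2D) = +1712 − 2D
Setting this equal to +174 kJ gives 2D = 1538, so D = 769 kJ/mol.

D(C=O) ≈ 769 kJ/mol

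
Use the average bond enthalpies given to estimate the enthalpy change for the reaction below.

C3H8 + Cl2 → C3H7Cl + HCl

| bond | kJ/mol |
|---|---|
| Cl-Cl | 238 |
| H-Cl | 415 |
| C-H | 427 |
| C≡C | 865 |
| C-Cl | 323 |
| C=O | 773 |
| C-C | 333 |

ΔH ≈ −73 kJ

Bonds broken (reactants):
  C-C: 2 × 333 = 666
  C-H: 8 × 427 = 3416
  Cl-Cl: 1 × 238 = 238
  Σ(broken) = 4320 kJ
Bonds formed (products):
  C-C: 2 × 333 = 666
  C-Cl: 1 × 323 = 323
  C-H: 7 × 427 = 2989
  H-Cl: 1 × 415 = 415
  Σ(formed) = 4393 kJ
ΔH = Σ(broken) − Σ(formed) = 4320 − 4393 = −73 kJ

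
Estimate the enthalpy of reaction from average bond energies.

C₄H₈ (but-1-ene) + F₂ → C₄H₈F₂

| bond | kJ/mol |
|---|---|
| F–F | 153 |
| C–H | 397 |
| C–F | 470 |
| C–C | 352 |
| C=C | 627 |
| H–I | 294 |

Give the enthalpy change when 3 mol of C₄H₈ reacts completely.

ΔH = −1536 kJ

Bonds broken (reactants):
  C–C: 2 × 352 = 704
  C–H: 8 × 397 = 3176
  C=C: 1 × 627 = 627
  F–F: 1 × 153 = 153
  Σ(broken) = 4660 kJ
Bonds formed (products):
  C–C: 3 × 352 = 1056
  C–F: 2 × 470 = 940
  C–H: 8 × 397 = 3176
  Σ(formed) = 5172 kJ
ΔH = Σ(broken) − Σ(formed) = 4660 − 5172 = −512 kJ
For 3× the reaction as written: 3 × (−512) = −1536 kJ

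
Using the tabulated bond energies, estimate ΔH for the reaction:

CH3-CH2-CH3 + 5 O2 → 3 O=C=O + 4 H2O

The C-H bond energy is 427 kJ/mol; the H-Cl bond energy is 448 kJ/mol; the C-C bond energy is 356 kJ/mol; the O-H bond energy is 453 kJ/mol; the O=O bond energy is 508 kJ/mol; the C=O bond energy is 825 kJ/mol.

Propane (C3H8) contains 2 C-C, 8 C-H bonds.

ΔH ≈ −1906 kJ

Bonds broken (reactants):
  C-C: 2 × 356 = 712
  C-H: 8 × 427 = 3416
  O=O: 5 × 508 = 2540
  Σ(broken) = 6668 kJ
Bonds formed (products):
  C=O: 6 × 825 = 4950
  O-H: 8 × 453 = 3624
  Σ(formed) = 8574 kJ
ΔH = Σ(broken) − Σ(formed) = 6668 − 8574 = −1906 kJ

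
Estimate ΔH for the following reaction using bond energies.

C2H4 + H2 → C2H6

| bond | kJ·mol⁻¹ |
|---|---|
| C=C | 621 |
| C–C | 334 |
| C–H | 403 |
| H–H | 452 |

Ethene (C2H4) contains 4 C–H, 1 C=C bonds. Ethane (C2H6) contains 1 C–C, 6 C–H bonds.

Bonds broken (reactants):
  C–H: 4 × 403 = 1612
  C=C: 1 × 621 = 621
  H–H: 1 × 452 = 452
  Σ(broken) = 2685 kJ
Bonds formed (products):
  C–C: 1 × 334 = 334
  C–H: 6 × 403 = 2418
  Σ(formed) = 2752 kJ
ΔH = Σ(broken) − Σ(formed) = 2685 − 2752 = −67 kJ

ΔH ≈ −67 kJ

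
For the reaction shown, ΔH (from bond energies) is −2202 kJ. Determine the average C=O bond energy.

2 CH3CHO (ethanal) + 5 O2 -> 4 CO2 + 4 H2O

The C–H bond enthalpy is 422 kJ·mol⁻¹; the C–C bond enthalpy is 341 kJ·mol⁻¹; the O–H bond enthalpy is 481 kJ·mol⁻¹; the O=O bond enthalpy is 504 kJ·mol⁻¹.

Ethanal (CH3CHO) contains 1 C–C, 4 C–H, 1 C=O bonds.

D(C=O) ≈ 822 kJ/mol

Let D be the C=O bond energy.
Σ(broken) = 2×341 + 8×422 + 2×D + 5×504 = 6578 + 2D
Σ(formed) = 8×D + 8×481 = 3848 + 8D
ΔH = Σ(broken) − Σ(formed) = (6578 + 2D) − (3848 + 8D) = +2730 − 6D
Setting this equal to −2202 kJ gives 6D = 4932, so D = 822 kJ/mol.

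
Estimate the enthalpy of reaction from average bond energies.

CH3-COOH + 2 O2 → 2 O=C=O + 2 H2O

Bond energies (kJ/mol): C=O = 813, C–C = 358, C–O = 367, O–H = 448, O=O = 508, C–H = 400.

Bonds broken (reactants):
  C–C: 1 × 358 = 358
  C–H: 3 × 400 = 1200
  C–O: 1 × 367 = 367
  C=O: 1 × 813 = 813
  O–H: 1 × 448 = 448
  O=O: 2 × 508 = 1016
  Σ(broken) = 4202 kJ
Bonds formed (products):
  C=O: 4 × 813 = 3252
  O–H: 4 × 448 = 1792
  Σ(formed) = 5044 kJ
ΔH = Σ(broken) − Σ(formed) = 4202 − 5044 = −842 kJ

ΔH ≈ −842 kJ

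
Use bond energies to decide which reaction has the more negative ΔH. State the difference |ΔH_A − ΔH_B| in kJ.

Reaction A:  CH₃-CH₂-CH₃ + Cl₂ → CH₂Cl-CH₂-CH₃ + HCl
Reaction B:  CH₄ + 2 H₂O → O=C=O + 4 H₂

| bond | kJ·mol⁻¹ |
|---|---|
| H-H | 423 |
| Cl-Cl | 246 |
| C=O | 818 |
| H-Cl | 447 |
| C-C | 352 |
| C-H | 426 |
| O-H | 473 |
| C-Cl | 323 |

Reaction A, by 366 kJ

Reaction A:
  Bonds broken (reactants):
    C-C: 2 × 352 = 704
    C-H: 8 × 426 = 3408
    Cl-Cl: 1 × 246 = 246
    Σ(broken) = 4358 kJ
  Bonds formed (products):
    C-C: 2 × 352 = 704
    C-Cl: 1 × 323 = 323
    C-H: 7 × 426 = 2982
    H-Cl: 1 × 447 = 447
    Σ(formed) = 4456 kJ
  ΔH_A = 4358 − 4456 = −98 kJ
Reaction B:
  Bonds broken (reactants):
    C-H: 4 × 426 = 1704
    O-H: 4 × 473 = 1892
    Σ(broken) = 3596 kJ
  Bonds formed (products):
    C=O: 2 × 818 = 1636
    H-H: 4 × 423 = 1692
    Σ(formed) = 3328 kJ
  ΔH_B = 3596 − 3328 = +268 kJ
ΔH_A − ΔH_B = −366 kJ, so reaction A has the more negative ΔH; |ΔH_A − ΔH_B| = 366 kJ.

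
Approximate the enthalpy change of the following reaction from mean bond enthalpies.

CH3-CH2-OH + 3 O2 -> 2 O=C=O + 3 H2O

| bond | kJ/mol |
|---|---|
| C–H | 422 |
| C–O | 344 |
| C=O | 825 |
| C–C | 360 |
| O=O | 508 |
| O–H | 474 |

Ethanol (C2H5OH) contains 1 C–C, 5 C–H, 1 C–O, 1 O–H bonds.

ΔH ≈ −1332 kJ

Bonds broken (reactants):
  C–C: 1 × 360 = 360
  C–H: 5 × 422 = 2110
  C–O: 1 × 344 = 344
  O–H: 1 × 474 = 474
  O=O: 3 × 508 = 1524
  Σ(broken) = 4812 kJ
Bonds formed (products):
  C=O: 4 × 825 = 3300
  O–H: 6 × 474 = 2844
  Σ(formed) = 6144 kJ
ΔH = Σ(broken) − Σ(formed) = 4812 − 6144 = −1332 kJ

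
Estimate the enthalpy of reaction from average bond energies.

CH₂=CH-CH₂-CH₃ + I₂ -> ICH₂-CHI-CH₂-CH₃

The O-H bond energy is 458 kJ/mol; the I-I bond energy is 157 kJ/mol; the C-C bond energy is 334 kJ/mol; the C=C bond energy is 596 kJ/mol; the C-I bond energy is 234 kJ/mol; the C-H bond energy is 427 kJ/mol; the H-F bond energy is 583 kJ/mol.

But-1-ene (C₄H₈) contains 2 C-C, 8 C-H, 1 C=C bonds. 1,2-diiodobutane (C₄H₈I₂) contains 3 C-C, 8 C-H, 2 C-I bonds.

ΔH ≈ −49 kJ

Bonds broken (reactants):
  C-C: 2 × 334 = 668
  C-H: 8 × 427 = 3416
  C=C: 1 × 596 = 596
  I-I: 1 × 157 = 157
  Σ(broken) = 4837 kJ
Bonds formed (products):
  C-C: 3 × 334 = 1002
  C-H: 8 × 427 = 3416
  C-I: 2 × 234 = 468
  Σ(formed) = 4886 kJ
ΔH = Σ(broken) − Σ(formed) = 4837 − 4886 = −49 kJ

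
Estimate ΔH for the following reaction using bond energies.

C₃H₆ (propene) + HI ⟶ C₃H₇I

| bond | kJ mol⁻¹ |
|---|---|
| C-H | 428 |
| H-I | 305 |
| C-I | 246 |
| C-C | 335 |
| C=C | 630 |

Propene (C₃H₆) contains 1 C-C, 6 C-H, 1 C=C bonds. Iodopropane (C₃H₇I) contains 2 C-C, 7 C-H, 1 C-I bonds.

Bonds broken (reactants):
  C-C: 1 × 335 = 335
  C-H: 6 × 428 = 2568
  C=C: 1 × 630 = 630
  H-I: 1 × 305 = 305
  Σ(broken) = 3838 kJ
Bonds formed (products):
  C-C: 2 × 335 = 670
  C-H: 7 × 428 = 2996
  C-I: 1 × 246 = 246
  Σ(formed) = 3912 kJ
ΔH = Σ(broken) − Σ(formed) = 3838 − 3912 = −74 kJ

ΔH ≈ −74 kJ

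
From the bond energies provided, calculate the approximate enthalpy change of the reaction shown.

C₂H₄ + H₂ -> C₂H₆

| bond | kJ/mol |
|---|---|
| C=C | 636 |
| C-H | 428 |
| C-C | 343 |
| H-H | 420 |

Bonds broken (reactants):
  C-H: 4 × 428 = 1712
  C=C: 1 × 636 = 636
  H-H: 1 × 420 = 420
  Σ(broken) = 2768 kJ
Bonds formed (products):
  C-C: 1 × 343 = 343
  C-H: 6 × 428 = 2568
  Σ(formed) = 2911 kJ
ΔH = Σ(broken) − Σ(formed) = 2768 − 2911 = −143 kJ

ΔH ≈ −143 kJ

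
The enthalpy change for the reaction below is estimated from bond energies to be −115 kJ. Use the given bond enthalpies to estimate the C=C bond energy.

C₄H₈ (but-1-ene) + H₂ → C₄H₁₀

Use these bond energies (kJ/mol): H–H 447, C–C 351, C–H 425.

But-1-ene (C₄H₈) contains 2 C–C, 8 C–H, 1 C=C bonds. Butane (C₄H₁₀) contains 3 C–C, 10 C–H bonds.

Let D be the C=C bond energy.
Σ(broken) = 2×351 + 8×425 + 1×D + 1×447 = 4549 + D
Σ(formed) = 3×351 + 10×425 = 5303
ΔH = Σ(broken) − Σ(formed) = (4549 + D) − (5303) = −754 + D
Setting this equal to −115 kJ gives D = 639 kJ/mol.

D(C=C) ≈ 639 kJ/mol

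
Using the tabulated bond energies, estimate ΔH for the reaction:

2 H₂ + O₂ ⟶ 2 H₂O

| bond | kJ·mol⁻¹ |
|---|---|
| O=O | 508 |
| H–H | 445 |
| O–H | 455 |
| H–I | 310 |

ΔH ≈ −422 kJ

Bonds broken (reactants):
  H–H: 2 × 445 = 890
  O=O: 1 × 508 = 508
  Σ(broken) = 1398 kJ
Bonds formed (products):
  O–H: 4 × 455 = 1820
  Σ(formed) = 1820 kJ
ΔH = Σ(broken) − Σ(formed) = 1398 − 1820 = −422 kJ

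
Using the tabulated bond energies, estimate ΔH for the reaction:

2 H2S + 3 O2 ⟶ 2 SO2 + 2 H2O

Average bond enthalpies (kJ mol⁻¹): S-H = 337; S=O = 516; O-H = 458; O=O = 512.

ΔH ≈ −1012 kJ

Bonds broken (reactants):
  O=O: 3 × 512 = 1536
  S-H: 4 × 337 = 1348
  Σ(broken) = 2884 kJ
Bonds formed (products):
  O-H: 4 × 458 = 1832
  S=O: 4 × 516 = 2064
  Σ(formed) = 3896 kJ
ΔH = Σ(broken) − Σ(formed) = 2884 − 3896 = −1012 kJ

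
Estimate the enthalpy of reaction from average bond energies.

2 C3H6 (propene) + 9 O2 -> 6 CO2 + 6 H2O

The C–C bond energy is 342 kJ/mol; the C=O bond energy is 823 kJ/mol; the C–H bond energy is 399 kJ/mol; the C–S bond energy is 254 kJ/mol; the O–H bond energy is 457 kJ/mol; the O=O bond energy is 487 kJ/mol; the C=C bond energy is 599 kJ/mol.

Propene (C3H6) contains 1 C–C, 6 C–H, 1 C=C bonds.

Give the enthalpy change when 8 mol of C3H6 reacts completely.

Bonds broken (reactants):
  C–C: 2 × 342 = 684
  C–H: 12 × 399 = 4788
  C=C: 2 × 599 = 1198
  O=O: 9 × 487 = 4383
  Σ(broken) = 11053 kJ
Bonds formed (products):
  C=O: 12 × 823 = 9876
  O–H: 12 × 457 = 5484
  Σ(formed) = 15360 kJ
ΔH = Σ(broken) − Σ(formed) = 11053 − 15360 = −4307 kJ
For 4× the reaction as written: 4 × (−4307) = −17228 kJ

ΔH = −17228 kJ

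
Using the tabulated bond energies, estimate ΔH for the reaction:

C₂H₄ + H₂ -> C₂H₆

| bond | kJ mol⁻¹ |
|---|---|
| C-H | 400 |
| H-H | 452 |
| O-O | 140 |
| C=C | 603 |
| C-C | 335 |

Bonds broken (reactants):
  C-H: 4 × 400 = 1600
  C=C: 1 × 603 = 603
  H-H: 1 × 452 = 452
  Σ(broken) = 2655 kJ
Bonds formed (products):
  C-C: 1 × 335 = 335
  C-H: 6 × 400 = 2400
  Σ(formed) = 2735 kJ
ΔH = Σ(broken) − Σ(formed) = 2655 − 2735 = −80 kJ

ΔH ≈ −80 kJ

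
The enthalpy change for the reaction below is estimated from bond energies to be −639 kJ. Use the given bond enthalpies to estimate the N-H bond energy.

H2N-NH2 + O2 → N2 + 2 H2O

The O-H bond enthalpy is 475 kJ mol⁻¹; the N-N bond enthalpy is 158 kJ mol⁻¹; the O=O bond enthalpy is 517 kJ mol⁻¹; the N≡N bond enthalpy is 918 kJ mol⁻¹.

D(N-H) ≈ 376 kJ/mol

Let D be the N-H bond energy.
Σ(broken) = 4×D + 1×158 + 1×517 = 675 + 4D
Σ(formed) = 1×918 + 4×475 = 2818
ΔH = Σ(broken) − Σ(formed) = (675 + 4D) − (2818) = −2143 + 4D
Setting this equal to −639 kJ gives 4D = 1504, so D = 376 kJ/mol.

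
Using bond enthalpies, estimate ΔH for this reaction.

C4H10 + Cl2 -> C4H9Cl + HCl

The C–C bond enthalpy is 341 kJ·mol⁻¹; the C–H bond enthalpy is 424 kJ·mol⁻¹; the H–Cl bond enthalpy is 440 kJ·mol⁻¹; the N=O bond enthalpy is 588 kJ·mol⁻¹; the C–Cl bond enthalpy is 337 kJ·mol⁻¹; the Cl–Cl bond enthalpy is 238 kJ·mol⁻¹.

Bonds broken (reactants):
  C–C: 3 × 341 = 1023
  C–H: 10 × 424 = 4240
  Cl–Cl: 1 × 238 = 238
  Σ(broken) = 5501 kJ
Bonds formed (products):
  C–C: 3 × 341 = 1023
  C–Cl: 1 × 337 = 337
  C–H: 9 × 424 = 3816
  H–Cl: 1 × 440 = 440
  Σ(formed) = 5616 kJ
ΔH = Σ(broken) − Σ(formed) = 5501 − 5616 = −115 kJ

ΔH ≈ −115 kJ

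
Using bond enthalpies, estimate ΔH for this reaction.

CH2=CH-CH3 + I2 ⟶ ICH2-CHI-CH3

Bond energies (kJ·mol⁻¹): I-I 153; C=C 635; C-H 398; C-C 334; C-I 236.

Bonds broken (reactants):
  C-C: 1 × 334 = 334
  C-H: 6 × 398 = 2388
  C=C: 1 × 635 = 635
  I-I: 1 × 153 = 153
  Σ(broken) = 3510 kJ
Bonds formed (products):
  C-C: 2 × 334 = 668
  C-H: 6 × 398 = 2388
  C-I: 2 × 236 = 472
  Σ(formed) = 3528 kJ
ΔH = Σ(broken) − Σ(formed) = 3510 − 3528 = −18 kJ

ΔH ≈ −18 kJ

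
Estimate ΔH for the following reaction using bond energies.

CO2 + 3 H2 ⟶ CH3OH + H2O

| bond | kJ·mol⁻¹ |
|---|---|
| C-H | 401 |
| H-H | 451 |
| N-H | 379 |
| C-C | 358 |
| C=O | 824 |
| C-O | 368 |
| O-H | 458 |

ΔH ≈ +56 kJ

Bonds broken (reactants):
  C=O: 2 × 824 = 1648
  H-H: 3 × 451 = 1353
  Σ(broken) = 3001 kJ
Bonds formed (products):
  C-H: 3 × 401 = 1203
  C-O: 1 × 368 = 368
  O-H: 3 × 458 = 1374
  Σ(formed) = 2945 kJ
ΔH = Σ(broken) − Σ(formed) = 3001 − 2945 = +56 kJ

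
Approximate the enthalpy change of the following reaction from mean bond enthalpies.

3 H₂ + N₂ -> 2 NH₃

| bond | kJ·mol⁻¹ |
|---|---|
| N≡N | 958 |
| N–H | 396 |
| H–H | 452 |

Bonds broken (reactants):
  H–H: 3 × 452 = 1356
  N≡N: 1 × 958 = 958
  Σ(broken) = 2314 kJ
Bonds formed (products):
  N–H: 6 × 396 = 2376
  Σ(formed) = 2376 kJ
ΔH = Σ(broken) − Σ(formed) = 2314 − 2376 = −62 kJ

ΔH ≈ −62 kJ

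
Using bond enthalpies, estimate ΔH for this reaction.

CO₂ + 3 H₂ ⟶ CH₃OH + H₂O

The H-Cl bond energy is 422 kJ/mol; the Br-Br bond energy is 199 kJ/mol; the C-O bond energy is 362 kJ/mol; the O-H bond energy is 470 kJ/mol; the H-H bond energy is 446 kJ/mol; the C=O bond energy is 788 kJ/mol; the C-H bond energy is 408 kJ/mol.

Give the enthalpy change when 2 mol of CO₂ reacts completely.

ΔH = −164 kJ

Bonds broken (reactants):
  C=O: 2 × 788 = 1576
  H-H: 3 × 446 = 1338
  Σ(broken) = 2914 kJ
Bonds formed (products):
  C-H: 3 × 408 = 1224
  C-O: 1 × 362 = 362
  O-H: 3 × 470 = 1410
  Σ(formed) = 2996 kJ
ΔH = Σ(broken) − Σ(formed) = 2914 − 2996 = −82 kJ
For 2× the reaction as written: 2 × (−82) = −164 kJ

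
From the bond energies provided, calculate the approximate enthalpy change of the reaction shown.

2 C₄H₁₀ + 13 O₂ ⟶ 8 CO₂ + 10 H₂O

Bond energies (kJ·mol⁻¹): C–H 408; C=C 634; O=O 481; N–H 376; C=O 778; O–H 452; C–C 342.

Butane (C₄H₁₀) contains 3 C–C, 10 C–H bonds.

Bonds broken (reactants):
  C–C: 6 × 342 = 2052
  C–H: 20 × 408 = 8160
  O=O: 13 × 481 = 6253
  Σ(broken) = 16465 kJ
Bonds formed (products):
  C=O: 16 × 778 = 12448
  O–H: 20 × 452 = 9040
  Σ(formed) = 21488 kJ
ΔH = Σ(broken) − Σ(formed) = 16465 − 21488 = −5023 kJ

ΔH ≈ −5023 kJ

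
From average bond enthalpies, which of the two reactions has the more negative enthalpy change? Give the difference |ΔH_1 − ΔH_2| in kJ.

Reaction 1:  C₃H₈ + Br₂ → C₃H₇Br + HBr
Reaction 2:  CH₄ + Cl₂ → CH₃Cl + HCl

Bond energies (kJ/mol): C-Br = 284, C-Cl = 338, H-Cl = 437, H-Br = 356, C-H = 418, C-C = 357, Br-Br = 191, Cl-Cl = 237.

Reaction 2, by 89 kJ

Reaction 1:
  Bonds broken (reactants):
    Br-Br: 1 × 191 = 191
    C-C: 2 × 357 = 714
    C-H: 8 × 418 = 3344
    Σ(broken) = 4249 kJ
  Bonds formed (products):
    C-Br: 1 × 284 = 284
    C-C: 2 × 357 = 714
    C-H: 7 × 418 = 2926
    H-Br: 1 × 356 = 356
    Σ(formed) = 4280 kJ
  ΔH_1 = 4249 − 4280 = −31 kJ
Reaction 2:
  Bonds broken (reactants):
    C-H: 4 × 418 = 1672
    Cl-Cl: 1 × 237 = 237
    Σ(broken) = 1909 kJ
  Bonds formed (products):
    C-Cl: 1 × 338 = 338
    C-H: 3 × 418 = 1254
    H-Cl: 1 × 437 = 437
    Σ(formed) = 2029 kJ
  ΔH_2 = 1909 − 2029 = −120 kJ
ΔH_1 − ΔH_2 = +89 kJ, so reaction 2 has the more negative ΔH; |ΔH_1 − ΔH_2| = 89 kJ.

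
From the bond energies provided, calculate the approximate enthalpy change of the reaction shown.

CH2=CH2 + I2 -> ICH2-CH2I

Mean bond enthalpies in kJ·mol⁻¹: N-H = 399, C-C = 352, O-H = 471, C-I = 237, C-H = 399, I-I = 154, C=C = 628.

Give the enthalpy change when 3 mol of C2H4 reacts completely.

ΔH = −132 kJ

Bonds broken (reactants):
  C-H: 4 × 399 = 1596
  C=C: 1 × 628 = 628
  I-I: 1 × 154 = 154
  Σ(broken) = 2378 kJ
Bonds formed (products):
  C-C: 1 × 352 = 352
  C-H: 4 × 399 = 1596
  C-I: 2 × 237 = 474
  Σ(formed) = 2422 kJ
ΔH = Σ(broken) − Σ(formed) = 2378 − 2422 = −44 kJ
For 3× the reaction as written: 3 × (−44) = −132 kJ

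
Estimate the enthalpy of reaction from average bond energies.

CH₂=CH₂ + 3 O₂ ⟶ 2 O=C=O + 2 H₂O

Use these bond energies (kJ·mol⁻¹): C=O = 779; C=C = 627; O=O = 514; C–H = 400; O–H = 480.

ΔH ≈ −1267 kJ

Bonds broken (reactants):
  C–H: 4 × 400 = 1600
  C=C: 1 × 627 = 627
  O=O: 3 × 514 = 1542
  Σ(broken) = 3769 kJ
Bonds formed (products):
  C=O: 4 × 779 = 3116
  O–H: 4 × 480 = 1920
  Σ(formed) = 5036 kJ
ΔH = Σ(broken) − Σ(formed) = 3769 − 5036 = −1267 kJ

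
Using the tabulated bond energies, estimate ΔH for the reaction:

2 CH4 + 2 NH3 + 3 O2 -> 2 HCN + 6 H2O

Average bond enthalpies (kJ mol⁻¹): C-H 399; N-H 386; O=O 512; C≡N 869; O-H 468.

ΔH ≈ −1108 kJ

Bonds broken (reactants):
  C-H: 8 × 399 = 3192
  N-H: 6 × 386 = 2316
  O=O: 3 × 512 = 1536
  Σ(broken) = 7044 kJ
Bonds formed (products):
  C≡N: 2 × 869 = 1738
  C-H: 2 × 399 = 798
  O-H: 12 × 468 = 5616
  Σ(formed) = 8152 kJ
ΔH = Σ(broken) − Σ(formed) = 7044 − 8152 = −1108 kJ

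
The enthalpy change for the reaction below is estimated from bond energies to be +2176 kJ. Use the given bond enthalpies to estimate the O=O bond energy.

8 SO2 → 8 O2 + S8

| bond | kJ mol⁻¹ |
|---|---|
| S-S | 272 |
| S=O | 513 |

Let D be the O=O bond energy.
Σ(broken) = 16×513 = 8208
Σ(formed) = 8×D + 8×272 = 2176 + 8D
ΔH = Σ(broken) − Σ(formed) = (8208) − (2176 + 8D) = +6032 − 8D
Setting this equal to +2176 kJ gives 8D = 3856, so D = 482 kJ/mol.

D(O=O) ≈ 482 kJ/mol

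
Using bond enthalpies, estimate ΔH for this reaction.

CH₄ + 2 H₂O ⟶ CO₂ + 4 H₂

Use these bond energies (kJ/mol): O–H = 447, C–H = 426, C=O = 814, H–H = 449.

Bonds broken (reactants):
  C–H: 4 × 426 = 1704
  O–H: 4 × 447 = 1788
  Σ(broken) = 3492 kJ
Bonds formed (products):
  C=O: 2 × 814 = 1628
  H–H: 4 × 449 = 1796
  Σ(formed) = 3424 kJ
ΔH = Σ(broken) − Σ(formed) = 3492 − 3424 = +68 kJ

ΔH ≈ +68 kJ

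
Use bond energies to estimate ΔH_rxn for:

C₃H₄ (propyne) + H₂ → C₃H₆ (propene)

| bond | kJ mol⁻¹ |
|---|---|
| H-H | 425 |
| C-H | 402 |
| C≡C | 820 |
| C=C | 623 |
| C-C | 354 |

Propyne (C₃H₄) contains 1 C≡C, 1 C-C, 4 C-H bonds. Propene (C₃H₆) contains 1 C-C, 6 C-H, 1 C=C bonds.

Bonds broken (reactants):
  C≡C: 1 × 820 = 820
  C-C: 1 × 354 = 354
  C-H: 4 × 402 = 1608
  H-H: 1 × 425 = 425
  Σ(broken) = 3207 kJ
Bonds formed (products):
  C-C: 1 × 354 = 354
  C-H: 6 × 402 = 2412
  C=C: 1 × 623 = 623
  Σ(formed) = 3389 kJ
ΔH = Σ(broken) − Σ(formed) = 3207 − 3389 = −182 kJ

ΔH ≈ −182 kJ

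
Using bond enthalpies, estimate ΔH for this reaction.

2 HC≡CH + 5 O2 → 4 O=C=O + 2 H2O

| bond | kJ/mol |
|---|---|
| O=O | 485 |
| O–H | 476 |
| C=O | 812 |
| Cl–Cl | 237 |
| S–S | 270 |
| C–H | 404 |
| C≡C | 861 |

Bonds broken (reactants):
  C≡C: 2 × 861 = 1722
  C–H: 4 × 404 = 1616
  O=O: 5 × 485 = 2425
  Σ(broken) = 5763 kJ
Bonds formed (products):
  C=O: 8 × 812 = 6496
  O–H: 4 × 476 = 1904
  Σ(formed) = 8400 kJ
ΔH = Σ(broken) − Σ(formed) = 5763 − 8400 = −2637 kJ

ΔH ≈ −2637 kJ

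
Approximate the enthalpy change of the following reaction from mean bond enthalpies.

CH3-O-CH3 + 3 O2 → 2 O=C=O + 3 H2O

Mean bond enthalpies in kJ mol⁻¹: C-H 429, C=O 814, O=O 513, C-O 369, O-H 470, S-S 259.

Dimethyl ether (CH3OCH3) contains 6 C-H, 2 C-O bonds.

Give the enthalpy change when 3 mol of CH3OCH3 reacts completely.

ΔH = −3675 kJ

Bonds broken (reactants):
  C-H: 6 × 429 = 2574
  C-O: 2 × 369 = 738
  O=O: 3 × 513 = 1539
  Σ(broken) = 4851 kJ
Bonds formed (products):
  C=O: 4 × 814 = 3256
  O-H: 6 × 470 = 2820
  Σ(formed) = 6076 kJ
ΔH = Σ(broken) − Σ(formed) = 4851 − 6076 = −1225 kJ
For 3× the reaction as written: 3 × (−1225) = −3675 kJ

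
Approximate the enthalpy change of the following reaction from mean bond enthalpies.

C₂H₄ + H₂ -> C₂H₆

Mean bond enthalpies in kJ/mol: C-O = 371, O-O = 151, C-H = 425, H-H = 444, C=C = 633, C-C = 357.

ΔH ≈ −130 kJ

Bonds broken (reactants):
  C-H: 4 × 425 = 1700
  C=C: 1 × 633 = 633
  H-H: 1 × 444 = 444
  Σ(broken) = 2777 kJ
Bonds formed (products):
  C-C: 1 × 357 = 357
  C-H: 6 × 425 = 2550
  Σ(formed) = 2907 kJ
ΔH = Σ(broken) − Σ(formed) = 2777 − 2907 = −130 kJ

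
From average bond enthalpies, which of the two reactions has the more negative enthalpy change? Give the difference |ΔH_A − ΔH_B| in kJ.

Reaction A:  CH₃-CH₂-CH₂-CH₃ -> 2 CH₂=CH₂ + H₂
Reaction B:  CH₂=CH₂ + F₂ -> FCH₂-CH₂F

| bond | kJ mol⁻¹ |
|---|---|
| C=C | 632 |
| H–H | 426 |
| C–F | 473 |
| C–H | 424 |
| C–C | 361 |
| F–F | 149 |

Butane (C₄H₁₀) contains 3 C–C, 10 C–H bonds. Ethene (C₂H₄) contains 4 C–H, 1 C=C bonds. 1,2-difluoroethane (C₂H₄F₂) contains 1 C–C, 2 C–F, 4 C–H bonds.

Reaction B, by 767 kJ

Reaction A:
  Bonds broken (reactants):
    C–C: 3 × 361 = 1083
    C–H: 10 × 424 = 4240
    Σ(broken) = 5323 kJ
  Bonds formed (products):
    C–H: 8 × 424 = 3392
    C=C: 2 × 632 = 1264
    H–H: 1 × 426 = 426
    Σ(formed) = 5082 kJ
  ΔH_A = 5323 − 5082 = +241 kJ
Reaction B:
  Bonds broken (reactants):
    C–H: 4 × 424 = 1696
    C=C: 1 × 632 = 632
    F–F: 1 × 149 = 149
    Σ(broken) = 2477 kJ
  Bonds formed (products):
    C–C: 1 × 361 = 361
    C–F: 2 × 473 = 946
    C–H: 4 × 424 = 1696
    Σ(formed) = 3003 kJ
  ΔH_B = 2477 − 3003 = −526 kJ
ΔH_A − ΔH_B = +767 kJ, so reaction B has the more negative ΔH; |ΔH_A − ΔH_B| = 767 kJ.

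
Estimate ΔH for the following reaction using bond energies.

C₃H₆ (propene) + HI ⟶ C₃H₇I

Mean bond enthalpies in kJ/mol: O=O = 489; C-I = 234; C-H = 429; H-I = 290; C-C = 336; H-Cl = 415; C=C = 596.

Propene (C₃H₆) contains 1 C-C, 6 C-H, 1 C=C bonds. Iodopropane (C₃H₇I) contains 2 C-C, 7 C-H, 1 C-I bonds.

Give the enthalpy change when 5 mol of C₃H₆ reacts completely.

Bonds broken (reactants):
  C-C: 1 × 336 = 336
  C-H: 6 × 429 = 2574
  C=C: 1 × 596 = 596
  H-I: 1 × 290 = 290
  Σ(broken) = 3796 kJ
Bonds formed (products):
  C-C: 2 × 336 = 672
  C-H: 7 × 429 = 3003
  C-I: 1 × 234 = 234
  Σ(formed) = 3909 kJ
ΔH = Σ(broken) − Σ(formed) = 3796 − 3909 = −113 kJ
For 5× the reaction as written: 5 × (−113) = −565 kJ

ΔH = −565 kJ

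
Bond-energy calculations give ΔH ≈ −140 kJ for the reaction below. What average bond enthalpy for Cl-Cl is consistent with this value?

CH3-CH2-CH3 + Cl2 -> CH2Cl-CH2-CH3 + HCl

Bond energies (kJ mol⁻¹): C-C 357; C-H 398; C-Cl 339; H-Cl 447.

Let D be the Cl-Cl bond energy.
Σ(broken) = 2×357 + 8×398 + 1×D = 3898 + D
Σ(formed) = 2×357 + 1×339 + 7×398 + 1×447 = 4286
ΔH = Σ(broken) − Σ(formed) = (3898 + D) − (4286) = −388 + D
Setting this equal to −140 kJ gives D = 248 kJ/mol.

D(Cl-Cl) ≈ 248 kJ/mol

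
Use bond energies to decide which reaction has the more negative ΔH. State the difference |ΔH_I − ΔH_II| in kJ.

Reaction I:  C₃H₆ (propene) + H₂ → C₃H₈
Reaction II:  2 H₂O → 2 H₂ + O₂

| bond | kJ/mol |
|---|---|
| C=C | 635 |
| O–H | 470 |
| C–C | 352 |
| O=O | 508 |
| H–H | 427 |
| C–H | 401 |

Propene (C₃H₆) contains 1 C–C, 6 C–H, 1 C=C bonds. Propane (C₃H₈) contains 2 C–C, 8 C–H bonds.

Reaction I:
  Bonds broken (reactants):
    C–C: 1 × 352 = 352
    C–H: 6 × 401 = 2406
    C=C: 1 × 635 = 635
    H–H: 1 × 427 = 427
    Σ(broken) = 3820 kJ
  Bonds formed (products):
    C–C: 2 × 352 = 704
    C–H: 8 × 401 = 3208
    Σ(formed) = 3912 kJ
  ΔH_I = 3820 − 3912 = −92 kJ
Reaction II:
  Bonds broken (reactants):
    O–H: 4 × 470 = 1880
    Σ(broken) = 1880 kJ
  Bonds formed (products):
    H–H: 2 × 427 = 854
    O=O: 1 × 508 = 508
    Σ(formed) = 1362 kJ
  ΔH_II = 1880 − 1362 = +518 kJ
ΔH_I − ΔH_II = −610 kJ, so reaction I has the more negative ΔH; |ΔH_I − ΔH_II| = 610 kJ.

Reaction I, by 610 kJ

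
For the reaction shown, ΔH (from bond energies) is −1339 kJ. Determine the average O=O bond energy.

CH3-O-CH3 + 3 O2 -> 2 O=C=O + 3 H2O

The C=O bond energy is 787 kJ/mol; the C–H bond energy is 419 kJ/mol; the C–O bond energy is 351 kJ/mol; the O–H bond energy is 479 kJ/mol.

Let D be the O=O bond energy.
Σ(broken) = 6×419 + 2×351 + 3×D = 3216 + 3D
Σ(formed) = 4×787 + 6×479 = 6022
ΔH = Σ(broken) − Σ(formed) = (3216 + 3D) − (6022) = −2806 + 3D
Setting this equal to −1339 kJ gives 3D = 1467, so D = 489 kJ/mol.

D(O=O) ≈ 489 kJ/mol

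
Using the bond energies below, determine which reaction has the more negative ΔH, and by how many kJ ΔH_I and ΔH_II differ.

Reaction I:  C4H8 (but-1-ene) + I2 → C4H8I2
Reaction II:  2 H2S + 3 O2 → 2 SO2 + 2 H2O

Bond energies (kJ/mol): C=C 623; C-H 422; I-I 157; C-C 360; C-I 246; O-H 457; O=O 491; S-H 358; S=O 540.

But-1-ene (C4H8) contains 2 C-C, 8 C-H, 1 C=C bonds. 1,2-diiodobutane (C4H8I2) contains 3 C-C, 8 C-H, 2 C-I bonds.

Reaction II, by 1011 kJ

Reaction I:
  Bonds broken (reactants):
    C-C: 2 × 360 = 720
    C-H: 8 × 422 = 3376
    C=C: 1 × 623 = 623
    I-I: 1 × 157 = 157
    Σ(broken) = 4876 kJ
  Bonds formed (products):
    C-C: 3 × 360 = 1080
    C-H: 8 × 422 = 3376
    C-I: 2 × 246 = 492
    Σ(formed) = 4948 kJ
  ΔH_I = 4876 − 4948 = −72 kJ
Reaction II:
  Bonds broken (reactants):
    O=O: 3 × 491 = 1473
    S-H: 4 × 358 = 1432
    Σ(broken) = 2905 kJ
  Bonds formed (products):
    O-H: 4 × 457 = 1828
    S=O: 4 × 540 = 2160
    Σ(formed) = 3988 kJ
  ΔH_II = 2905 − 3988 = −1083 kJ
ΔH_I − ΔH_II = +1011 kJ, so reaction II has the more negative ΔH; |ΔH_I − ΔH_II| = 1011 kJ.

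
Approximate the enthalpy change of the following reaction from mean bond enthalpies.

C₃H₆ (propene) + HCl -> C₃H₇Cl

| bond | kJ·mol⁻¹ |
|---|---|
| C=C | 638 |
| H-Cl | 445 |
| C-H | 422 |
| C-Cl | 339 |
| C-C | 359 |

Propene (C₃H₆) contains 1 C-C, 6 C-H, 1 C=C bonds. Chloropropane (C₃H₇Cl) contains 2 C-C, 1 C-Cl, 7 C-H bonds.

ΔH ≈ −37 kJ

Bonds broken (reactants):
  C-C: 1 × 359 = 359
  C-H: 6 × 422 = 2532
  C=C: 1 × 638 = 638
  H-Cl: 1 × 445 = 445
  Σ(broken) = 3974 kJ
Bonds formed (products):
  C-C: 2 × 359 = 718
  C-Cl: 1 × 339 = 339
  C-H: 7 × 422 = 2954
  Σ(formed) = 4011 kJ
ΔH = Σ(broken) − Σ(formed) = 3974 − 4011 = −37 kJ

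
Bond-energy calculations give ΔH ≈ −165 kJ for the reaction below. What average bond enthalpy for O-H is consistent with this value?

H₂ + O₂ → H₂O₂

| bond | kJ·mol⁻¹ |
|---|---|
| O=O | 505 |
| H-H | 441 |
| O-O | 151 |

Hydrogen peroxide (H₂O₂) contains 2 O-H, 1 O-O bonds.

D(O-H) ≈ 480 kJ/mol

Let D be the O-H bond energy.
Σ(broken) = 1×441 + 1×505 = 946
Σ(formed) = 2×D + 1×151 = 151 + 2D
ΔH = Σ(broken) − Σ(formed) = (946) − (151 + 2D) = +795 − 2D
Setting this equal to −165 kJ gives 2D = 960, so D = 480 kJ/mol.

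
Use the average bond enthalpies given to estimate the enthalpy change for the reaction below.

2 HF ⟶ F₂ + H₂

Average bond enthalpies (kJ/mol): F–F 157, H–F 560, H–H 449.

Bonds broken (reactants):
  H–F: 2 × 560 = 1120
  Σ(broken) = 1120 kJ
Bonds formed (products):
  F–F: 1 × 157 = 157
  H–H: 1 × 449 = 449
  Σ(formed) = 606 kJ
ΔH = Σ(broken) − Σ(formed) = 1120 − 606 = +514 kJ

ΔH ≈ +514 kJ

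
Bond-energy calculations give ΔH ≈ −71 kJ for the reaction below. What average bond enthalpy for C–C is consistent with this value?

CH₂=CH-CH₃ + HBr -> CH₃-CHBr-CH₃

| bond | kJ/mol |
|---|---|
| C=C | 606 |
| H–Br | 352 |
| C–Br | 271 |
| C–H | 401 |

D(C–C) ≈ 357 kJ/mol

Let D be the C–C bond energy.
Σ(broken) = 1×D + 6×401 + 1×606 + 1×352 = 3364 + D
Σ(formed) = 1×271 + 2×D + 7×401 = 3078 + 2D
ΔH = Σ(broken) − Σ(formed) = (3364 + D) − (3078 + 2D) = +286 − D
Setting this equal to −71 kJ gives D = 357 kJ/mol.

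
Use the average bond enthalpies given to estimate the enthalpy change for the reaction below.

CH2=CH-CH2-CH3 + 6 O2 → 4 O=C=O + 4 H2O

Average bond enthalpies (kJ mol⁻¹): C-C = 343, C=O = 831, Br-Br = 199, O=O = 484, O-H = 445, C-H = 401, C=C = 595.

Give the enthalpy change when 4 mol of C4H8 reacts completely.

Bonds broken (reactants):
  C-C: 2 × 343 = 686
  C-H: 8 × 401 = 3208
  C=C: 1 × 595 = 595
  O=O: 6 × 484 = 2904
  Σ(broken) = 7393 kJ
Bonds formed (products):
  C=O: 8 × 831 = 6648
  O-H: 8 × 445 = 3560
  Σ(formed) = 10208 kJ
ΔH = Σ(broken) − Σ(formed) = 7393 − 10208 = −2815 kJ
For 4× the reaction as written: 4 × (−2815) = −11260 kJ

ΔH = −11260 kJ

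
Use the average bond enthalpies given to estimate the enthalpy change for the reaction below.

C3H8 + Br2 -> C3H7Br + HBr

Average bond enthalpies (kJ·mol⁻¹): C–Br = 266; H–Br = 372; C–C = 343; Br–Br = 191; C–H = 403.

ΔH ≈ −44 kJ

Bonds broken (reactants):
  Br–Br: 1 × 191 = 191
  C–C: 2 × 343 = 686
  C–H: 8 × 403 = 3224
  Σ(broken) = 4101 kJ
Bonds formed (products):
  C–Br: 1 × 266 = 266
  C–C: 2 × 343 = 686
  C–H: 7 × 403 = 2821
  H–Br: 1 × 372 = 372
  Σ(formed) = 4145 kJ
ΔH = Σ(broken) − Σ(formed) = 4101 − 4145 = −44 kJ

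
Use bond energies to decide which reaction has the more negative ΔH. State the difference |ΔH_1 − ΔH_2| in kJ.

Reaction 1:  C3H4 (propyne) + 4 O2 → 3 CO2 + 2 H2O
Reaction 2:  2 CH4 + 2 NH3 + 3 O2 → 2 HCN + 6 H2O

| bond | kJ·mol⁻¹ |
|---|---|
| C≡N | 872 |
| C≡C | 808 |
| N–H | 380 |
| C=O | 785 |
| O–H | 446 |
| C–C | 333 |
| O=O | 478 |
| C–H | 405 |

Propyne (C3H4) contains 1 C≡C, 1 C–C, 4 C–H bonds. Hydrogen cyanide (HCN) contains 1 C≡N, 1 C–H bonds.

Reaction 1:
  Bonds broken (reactants):
    C≡C: 1 × 808 = 808
    C–C: 1 × 333 = 333
    C–H: 4 × 405 = 1620
    O=O: 4 × 478 = 1912
    Σ(broken) = 4673 kJ
  Bonds formed (products):
    C=O: 6 × 785 = 4710
    O–H: 4 × 446 = 1784
    Σ(formed) = 6494 kJ
  ΔH_1 = 4673 − 6494 = −1821 kJ
Reaction 2:
  Bonds broken (reactants):
    C–H: 8 × 405 = 3240
    N–H: 6 × 380 = 2280
    O=O: 3 × 478 = 1434
    Σ(broken) = 6954 kJ
  Bonds formed (products):
    C≡N: 2 × 872 = 1744
    C–H: 2 × 405 = 810
    O–H: 12 × 446 = 5352
    Σ(formed) = 7906 kJ
  ΔH_2 = 6954 − 7906 = −952 kJ
ΔH_1 − ΔH_2 = −869 kJ, so reaction 1 has the more negative ΔH; |ΔH_1 − ΔH_2| = 869 kJ.

Reaction 1, by 869 kJ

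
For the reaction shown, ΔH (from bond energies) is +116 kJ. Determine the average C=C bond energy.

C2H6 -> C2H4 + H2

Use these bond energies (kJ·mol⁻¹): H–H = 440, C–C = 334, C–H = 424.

Let D be the C=C bond energy.
Σ(broken) = 1×334 + 6×424 = 2878
Σ(formed) = 4×424 + 1×D + 1×440 = 2136 + D
ΔH = Σ(broken) − Σ(formed) = (2878) − (2136 + D) = +742 − D
Setting this equal to +116 kJ gives D = 626 kJ/mol.

D(C=C) ≈ 626 kJ/mol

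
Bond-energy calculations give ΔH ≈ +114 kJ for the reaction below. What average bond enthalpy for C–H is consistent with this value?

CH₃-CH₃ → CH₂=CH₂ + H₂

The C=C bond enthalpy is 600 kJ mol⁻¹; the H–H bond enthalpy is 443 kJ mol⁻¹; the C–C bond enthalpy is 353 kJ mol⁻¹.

D(C–H) ≈ 402 kJ/mol

Let D be the C–H bond energy.
Σ(broken) = 1×353 + 6×D = 353 + 6D
Σ(formed) = 4×D + 1×600 + 1×443 = 1043 + 4D
ΔH = Σ(broken) − Σ(formed) = (353 + 6D) − (1043 + 4D) = −690 + 2D
Setting this equal to +114 kJ gives 2D = 804, so D = 402 kJ/mol.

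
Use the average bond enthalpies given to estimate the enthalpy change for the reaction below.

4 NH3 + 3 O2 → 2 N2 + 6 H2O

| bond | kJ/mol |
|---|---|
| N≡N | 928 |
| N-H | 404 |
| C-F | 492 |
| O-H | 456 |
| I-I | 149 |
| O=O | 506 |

ΔH ≈ −962 kJ

Bonds broken (reactants):
  N-H: 12 × 404 = 4848
  O=O: 3 × 506 = 1518
  Σ(broken) = 6366 kJ
Bonds formed (products):
  N≡N: 2 × 928 = 1856
  O-H: 12 × 456 = 5472
  Σ(formed) = 7328 kJ
ΔH = Σ(broken) − Σ(formed) = 6366 − 7328 = −962 kJ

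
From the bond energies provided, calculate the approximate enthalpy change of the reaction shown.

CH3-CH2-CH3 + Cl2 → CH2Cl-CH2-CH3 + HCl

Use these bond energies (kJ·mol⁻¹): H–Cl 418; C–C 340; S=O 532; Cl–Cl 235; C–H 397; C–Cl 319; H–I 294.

Bonds broken (reactants):
  C–C: 2 × 340 = 680
  C–H: 8 × 397 = 3176
  Cl–Cl: 1 × 235 = 235
  Σ(broken) = 4091 kJ
Bonds formed (products):
  C–C: 2 × 340 = 680
  C–Cl: 1 × 319 = 319
  C–H: 7 × 397 = 2779
  H–Cl: 1 × 418 = 418
  Σ(formed) = 4196 kJ
ΔH = Σ(broken) − Σ(formed) = 4091 − 4196 = −105 kJ

ΔH ≈ −105 kJ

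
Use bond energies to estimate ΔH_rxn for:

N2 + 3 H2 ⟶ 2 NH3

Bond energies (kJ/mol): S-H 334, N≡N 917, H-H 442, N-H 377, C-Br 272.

ΔH ≈ −19 kJ

Bonds broken (reactants):
  H-H: 3 × 442 = 1326
  N≡N: 1 × 917 = 917
  Σ(broken) = 2243 kJ
Bonds formed (products):
  N-H: 6 × 377 = 2262
  Σ(formed) = 2262 kJ
ΔH = Σ(broken) − Σ(formed) = 2243 − 2262 = −19 kJ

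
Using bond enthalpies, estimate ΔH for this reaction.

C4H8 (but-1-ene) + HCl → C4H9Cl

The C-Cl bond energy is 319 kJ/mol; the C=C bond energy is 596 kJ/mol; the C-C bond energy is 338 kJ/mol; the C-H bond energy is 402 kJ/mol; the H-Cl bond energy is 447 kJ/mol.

Bonds broken (reactants):
  C-C: 2 × 338 = 676
  C-H: 8 × 402 = 3216
  C=C: 1 × 596 = 596
  H-Cl: 1 × 447 = 447
  Σ(broken) = 4935 kJ
Bonds formed (products):
  C-C: 3 × 338 = 1014
  C-Cl: 1 × 319 = 319
  C-H: 9 × 402 = 3618
  Σ(formed) = 4951 kJ
ΔH = Σ(broken) − Σ(formed) = 4935 − 4951 = −16 kJ

ΔH ≈ −16 kJ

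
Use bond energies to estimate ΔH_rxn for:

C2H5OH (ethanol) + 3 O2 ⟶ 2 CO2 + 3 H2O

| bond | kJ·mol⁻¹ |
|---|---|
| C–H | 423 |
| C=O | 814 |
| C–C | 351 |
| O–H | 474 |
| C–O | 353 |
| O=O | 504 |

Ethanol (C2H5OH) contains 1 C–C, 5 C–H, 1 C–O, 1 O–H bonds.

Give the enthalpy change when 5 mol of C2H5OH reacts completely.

ΔH = −6475 kJ

Bonds broken (reactants):
  C–C: 1 × 351 = 351
  C–H: 5 × 423 = 2115
  C–O: 1 × 353 = 353
  O–H: 1 × 474 = 474
  O=O: 3 × 504 = 1512
  Σ(broken) = 4805 kJ
Bonds formed (products):
  C=O: 4 × 814 = 3256
  O–H: 6 × 474 = 2844
  Σ(formed) = 6100 kJ
ΔH = Σ(broken) − Σ(formed) = 4805 − 6100 = −1295 kJ
For 5× the reaction as written: 5 × (−1295) = −6475 kJ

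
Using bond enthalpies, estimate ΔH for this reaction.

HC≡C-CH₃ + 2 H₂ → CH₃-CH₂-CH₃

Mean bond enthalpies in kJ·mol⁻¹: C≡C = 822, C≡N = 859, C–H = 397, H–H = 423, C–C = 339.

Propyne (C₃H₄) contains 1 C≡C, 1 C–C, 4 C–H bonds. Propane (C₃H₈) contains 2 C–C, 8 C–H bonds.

ΔH ≈ −259 kJ

Bonds broken (reactants):
  C≡C: 1 × 822 = 822
  C–C: 1 × 339 = 339
  C–H: 4 × 397 = 1588
  H–H: 2 × 423 = 846
  Σ(broken) = 3595 kJ
Bonds formed (products):
  C–C: 2 × 339 = 678
  C–H: 8 × 397 = 3176
  Σ(formed) = 3854 kJ
ΔH = Σ(broken) − Σ(formed) = 3595 − 3854 = −259 kJ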